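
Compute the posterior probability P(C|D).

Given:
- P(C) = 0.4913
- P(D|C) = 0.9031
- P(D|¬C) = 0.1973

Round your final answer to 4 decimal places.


Bayes' theorem: P(C|D) = P(D|C) × P(C) / P(D)

Step 1: Calculate P(D) using law of total probability
P(D) = P(D|C)P(C) + P(D|¬C)P(¬C)
     = 0.9031 × 0.4913 + 0.1973 × 0.5087
     = 0.44369303 + 0.10036651
     = 0.54405954

Step 2: Apply Bayes' theorem
P(C|D) = P(D|C) × P(C) / P(D)
       = 0.44369303 / 0.54405954
       = 0.8155


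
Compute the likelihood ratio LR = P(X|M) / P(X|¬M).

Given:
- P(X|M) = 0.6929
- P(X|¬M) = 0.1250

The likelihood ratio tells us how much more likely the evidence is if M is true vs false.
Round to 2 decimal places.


Likelihood Ratio (LR) = P(X|M) / P(X|¬M)

LR = 0.6929 / 0.1250
   = 5.54

The evidence is 5.54 times more likely if M is true than if M is false.
LR > 1, so observing X raises the odds in favor of M.


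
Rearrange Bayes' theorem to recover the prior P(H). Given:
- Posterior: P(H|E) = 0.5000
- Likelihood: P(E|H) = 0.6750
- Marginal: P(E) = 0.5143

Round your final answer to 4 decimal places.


From Bayes' theorem: P(H|E) = P(E|H) × P(H) / P(E)

Rearranging for P(H):
P(H) = P(H|E) × P(E) / P(E|H)
     = 0.5000 × 0.5143 / 0.6750
     = 0.25715000 / 0.6750
     = 0.3810


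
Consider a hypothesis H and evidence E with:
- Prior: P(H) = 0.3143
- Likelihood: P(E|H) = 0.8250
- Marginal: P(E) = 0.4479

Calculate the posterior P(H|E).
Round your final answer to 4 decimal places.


Using Bayes' theorem:

P(H|E) = P(E|H) × P(H) / P(E)
       = 0.8250 × 0.3143 / 0.4479
       = 0.25929750 / 0.4479
       = 0.5789

The evidence strengthens our belief in H.
Prior: 0.3143 → Posterior: 0.5789


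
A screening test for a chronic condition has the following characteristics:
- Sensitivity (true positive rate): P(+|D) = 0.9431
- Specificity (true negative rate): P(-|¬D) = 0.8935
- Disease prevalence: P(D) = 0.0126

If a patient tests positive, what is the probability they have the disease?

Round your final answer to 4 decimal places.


Let D = has disease, + = positive test

Given:
- P(D) = 0.0126 (prevalence)
- P(+|D) = 0.9431 (sensitivity)
- P(-|¬D) = 0.8935 (specificity)
- P(+|¬D) = 0.1065 (false positive rate = 1 - specificity)

Step 1: Find P(+)
P(+) = P(+|D)P(D) + P(+|¬D)P(¬D)
     = 0.9431 × 0.0126 + 0.1065 × 0.9874
     = 0.01188306 + 0.10515810
     = 0.11704116

Step 2: Apply Bayes' theorem for P(D|+)
P(D|+) = P(+|D)P(D) / P(+)
       = 0.01188306 / 0.11704116
       = 0.1015


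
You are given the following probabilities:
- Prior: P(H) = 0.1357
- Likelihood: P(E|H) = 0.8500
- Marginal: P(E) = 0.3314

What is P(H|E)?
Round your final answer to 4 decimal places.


Using Bayes' theorem:

P(H|E) = P(E|H) × P(H) / P(E)
       = 0.8500 × 0.1357 / 0.3314
       = 0.11534500 / 0.3314
       = 0.3481

The evidence strengthens our belief in H.
Prior: 0.1357 → Posterior: 0.3481


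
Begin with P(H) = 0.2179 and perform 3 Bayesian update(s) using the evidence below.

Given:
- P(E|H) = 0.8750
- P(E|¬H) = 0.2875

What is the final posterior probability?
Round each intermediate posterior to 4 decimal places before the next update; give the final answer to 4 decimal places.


Sequential Bayesian updating:

Initial prior: P(H) = 0.2179

Update 1:
  P(E) = 0.8750 × 0.2179 + 0.2875 × 0.7821 = 0.19066250 + 0.22485375 = 0.41551625
  P(H|E) = 0.19066250 / 0.41551625 = 0.4589

Update 2:
  P(E) = 0.8750 × 0.4589 + 0.2875 × 0.5411 = 0.40153750 + 0.15556625 = 0.55710375
  P(H|E) = 0.40153750 / 0.55710375 = 0.7208

Update 3:
  P(E) = 0.8750 × 0.7208 + 0.2875 × 0.2792 = 0.63070000 + 0.08027000 = 0.71097000
  P(H|E) = 0.63070000 / 0.71097000 = 0.8871

Final posterior: 0.8871


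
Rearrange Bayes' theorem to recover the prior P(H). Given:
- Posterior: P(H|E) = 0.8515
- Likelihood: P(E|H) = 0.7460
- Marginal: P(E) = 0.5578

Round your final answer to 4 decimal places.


From Bayes' theorem: P(H|E) = P(E|H) × P(H) / P(E)

Rearranging for P(H):
P(H) = P(H|E) × P(E) / P(E|H)
     = 0.8515 × 0.5578 / 0.7460
     = 0.47496670 / 0.7460
     = 0.6367


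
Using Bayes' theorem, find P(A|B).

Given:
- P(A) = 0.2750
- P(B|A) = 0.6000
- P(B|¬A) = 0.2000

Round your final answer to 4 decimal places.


Bayes' theorem: P(A|B) = P(B|A) × P(A) / P(B)

Step 1: Calculate P(B) using law of total probability
P(B) = P(B|A)P(A) + P(B|¬A)P(¬A)
     = 0.6000 × 0.2750 + 0.2000 × 0.7250
     = 0.16500000 + 0.14500000
     = 0.31000000

Step 2: Apply Bayes' theorem
P(A|B) = P(B|A) × P(A) / P(B)
       = 0.16500000 / 0.31000000
       = 0.5323


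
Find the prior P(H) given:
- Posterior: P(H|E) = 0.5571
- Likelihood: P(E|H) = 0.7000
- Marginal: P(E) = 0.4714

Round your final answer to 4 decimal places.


From Bayes' theorem: P(H|E) = P(E|H) × P(H) / P(E)

Rearranging for P(H):
P(H) = P(H|E) × P(E) / P(E|H)
     = 0.5571 × 0.4714 / 0.7000
     = 0.26261694 / 0.7000
     = 0.3752


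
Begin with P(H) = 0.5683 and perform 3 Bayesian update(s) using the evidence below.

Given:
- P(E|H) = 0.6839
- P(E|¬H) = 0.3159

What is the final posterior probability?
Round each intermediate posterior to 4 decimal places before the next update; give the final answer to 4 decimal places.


Sequential Bayesian updating:

Initial prior: P(H) = 0.5683

Update 1:
  P(E) = 0.6839 × 0.5683 + 0.3159 × 0.4317 = 0.38866037 + 0.13637403 = 0.52503440
  P(H|E) = 0.38866037 / 0.52503440 = 0.7403

Update 2:
  P(E) = 0.6839 × 0.7403 + 0.3159 × 0.2597 = 0.50629117 + 0.08203923 = 0.58833040
  P(H|E) = 0.50629117 / 0.58833040 = 0.8606

Update 3:
  P(E) = 0.6839 × 0.8606 + 0.3159 × 0.1394 = 0.58856434 + 0.04403646 = 0.63260080
  P(H|E) = 0.58856434 / 0.63260080 = 0.9304

Final posterior: 0.9304


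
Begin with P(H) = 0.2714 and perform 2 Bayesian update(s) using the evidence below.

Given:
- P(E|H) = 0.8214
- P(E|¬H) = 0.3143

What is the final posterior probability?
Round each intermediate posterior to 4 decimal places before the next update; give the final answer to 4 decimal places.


Sequential Bayesian updating:

Initial prior: P(H) = 0.2714

Update 1:
  P(E) = 0.8214 × 0.2714 + 0.3143 × 0.7286 = 0.22292796 + 0.22899898 = 0.45192694
  P(H|E) = 0.22292796 / 0.45192694 = 0.4933

Update 2:
  P(E) = 0.8214 × 0.4933 + 0.3143 × 0.5067 = 0.40519662 + 0.15925581 = 0.56445243
  P(H|E) = 0.40519662 / 0.56445243 = 0.7179

Final posterior: 0.7179


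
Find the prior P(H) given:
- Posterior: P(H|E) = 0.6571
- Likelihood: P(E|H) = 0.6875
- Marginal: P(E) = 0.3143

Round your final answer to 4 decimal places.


From Bayes' theorem: P(H|E) = P(E|H) × P(H) / P(E)

Rearranging for P(H):
P(H) = P(H|E) × P(E) / P(E|H)
     = 0.6571 × 0.3143 / 0.6875
     = 0.20652653 / 0.6875
     = 0.3004


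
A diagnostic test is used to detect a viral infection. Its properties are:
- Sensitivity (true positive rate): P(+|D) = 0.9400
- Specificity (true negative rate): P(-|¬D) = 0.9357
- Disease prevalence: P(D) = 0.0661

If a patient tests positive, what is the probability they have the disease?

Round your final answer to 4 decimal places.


Let D = has disease, + = positive test

Given:
- P(D) = 0.0661 (prevalence)
- P(+|D) = 0.9400 (sensitivity)
- P(-|¬D) = 0.9357 (specificity)
- P(+|¬D) = 0.0643 (false positive rate = 1 - specificity)

Step 1: Find P(+)
P(+) = P(+|D)P(D) + P(+|¬D)P(¬D)
     = 0.9400 × 0.0661 + 0.0643 × 0.9339
     = 0.06213400 + 0.06004977
     = 0.12218377

Step 2: Apply Bayes' theorem for P(D|+)
P(D|+) = P(+|D)P(D) / P(+)
       = 0.06213400 / 0.12218377
       = 0.5085


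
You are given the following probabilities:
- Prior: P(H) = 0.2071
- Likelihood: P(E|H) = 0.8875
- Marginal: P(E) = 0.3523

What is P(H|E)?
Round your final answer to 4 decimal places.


Using Bayes' theorem:

P(H|E) = P(E|H) × P(H) / P(E)
       = 0.8875 × 0.2071 / 0.3523
       = 0.18380125 / 0.3523
       = 0.5217

The evidence strengthens our belief in H.
Prior: 0.2071 → Posterior: 0.5217


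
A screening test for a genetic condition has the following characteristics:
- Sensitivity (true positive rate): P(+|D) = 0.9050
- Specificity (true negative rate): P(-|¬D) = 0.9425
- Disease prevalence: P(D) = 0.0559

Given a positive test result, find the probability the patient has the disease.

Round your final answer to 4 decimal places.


Let D = has disease, + = positive test

Given:
- P(D) = 0.0559 (prevalence)
- P(+|D) = 0.9050 (sensitivity)
- P(-|¬D) = 0.9425 (specificity)
- P(+|¬D) = 0.0575 (false positive rate = 1 - specificity)

Step 1: Find P(+)
P(+) = P(+|D)P(D) + P(+|¬D)P(¬D)
     = 0.9050 × 0.0559 + 0.0575 × 0.9441
     = 0.05058950 + 0.05428575
     = 0.10487525

Step 2: Apply Bayes' theorem for P(D|+)
P(D|+) = P(+|D)P(D) / P(+)
       = 0.05058950 / 0.10487525
       = 0.4824


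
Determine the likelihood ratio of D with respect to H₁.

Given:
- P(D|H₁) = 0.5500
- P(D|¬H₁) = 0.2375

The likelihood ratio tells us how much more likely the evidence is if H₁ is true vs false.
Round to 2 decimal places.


Likelihood Ratio (LR) = P(D|H₁) / P(D|¬H₁)

LR = 0.5500 / 0.2375
   = 2.32

The evidence is 2.32 times more likely if H₁ is true than if H₁ is false.
Because LR exceeds 1, D is evidence for H₁.


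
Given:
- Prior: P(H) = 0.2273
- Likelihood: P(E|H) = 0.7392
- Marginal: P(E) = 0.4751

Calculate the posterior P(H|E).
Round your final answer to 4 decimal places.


Using Bayes' theorem:

P(H|E) = P(E|H) × P(H) / P(E)
       = 0.7392 × 0.2273 / 0.4751
       = 0.16802016 / 0.4751
       = 0.3537

The evidence strengthens our belief in H.
Prior: 0.2273 → Posterior: 0.3537


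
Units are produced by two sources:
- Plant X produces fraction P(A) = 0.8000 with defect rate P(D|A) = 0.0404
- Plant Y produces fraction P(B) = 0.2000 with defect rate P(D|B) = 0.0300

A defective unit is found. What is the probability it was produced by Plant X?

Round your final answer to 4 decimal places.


Let A = from Plant X, D = defective

Given:
- P(A) = 0.8000, P(B) = 0.2000
- P(D|A) = 0.0404, P(D|B) = 0.0300

Step 1: Find P(D)
P(D) = P(D|A)P(A) + P(D|B)P(B)
     = 0.0404 × 0.8000 + 0.0300 × 0.2000
     = 0.03232000 + 0.00600000
     = 0.03832000

Step 2: Apply Bayes' theorem
P(A|D) = P(D|A)P(A) / P(D)
       = 0.03232000 / 0.03832000
       = 0.8434


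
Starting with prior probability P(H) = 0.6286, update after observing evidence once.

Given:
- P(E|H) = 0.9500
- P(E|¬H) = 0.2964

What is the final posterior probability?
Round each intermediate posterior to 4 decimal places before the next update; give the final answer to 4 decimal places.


Sequential Bayesian updating:

Initial prior: P(H) = 0.6286

Update 1:
  P(E) = 0.9500 × 0.6286 + 0.2964 × 0.3714 = 0.59717000 + 0.11008296 = 0.70725296
  P(H|E) = 0.59717000 / 0.70725296 = 0.8444

Final posterior: 0.8444


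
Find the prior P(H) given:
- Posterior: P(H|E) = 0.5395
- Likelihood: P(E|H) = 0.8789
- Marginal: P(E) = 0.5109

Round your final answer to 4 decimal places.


From Bayes' theorem: P(H|E) = P(E|H) × P(H) / P(E)

Rearranging for P(H):
P(H) = P(H|E) × P(E) / P(E|H)
     = 0.5395 × 0.5109 / 0.8789
     = 0.27563055 / 0.8789
     = 0.3136


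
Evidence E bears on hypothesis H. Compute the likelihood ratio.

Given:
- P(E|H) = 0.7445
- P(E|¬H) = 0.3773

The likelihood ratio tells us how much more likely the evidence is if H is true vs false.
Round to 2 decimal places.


Likelihood Ratio (LR) = P(E|H) / P(E|¬H)

LR = 0.7445 / 0.3773
   = 1.97

The evidence is 1.97 times more likely if H is true than if H is false.
Since LR > 1, the evidence supports H over ¬H.


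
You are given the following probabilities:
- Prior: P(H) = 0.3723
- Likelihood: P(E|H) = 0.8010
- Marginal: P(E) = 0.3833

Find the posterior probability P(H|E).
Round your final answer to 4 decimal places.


Using Bayes' theorem:

P(H|E) = P(E|H) × P(H) / P(E)
       = 0.8010 × 0.3723 / 0.3833
       = 0.29821230 / 0.3833
       = 0.7780

The evidence strengthens our belief in H.
Prior: 0.3723 → Posterior: 0.7780


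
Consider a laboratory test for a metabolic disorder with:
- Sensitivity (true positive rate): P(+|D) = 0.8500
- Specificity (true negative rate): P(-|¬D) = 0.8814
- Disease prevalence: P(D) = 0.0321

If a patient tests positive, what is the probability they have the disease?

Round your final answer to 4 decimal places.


Let D = has disease, + = positive test

Given:
- P(D) = 0.0321 (prevalence)
- P(+|D) = 0.8500 (sensitivity)
- P(-|¬D) = 0.8814 (specificity)
- P(+|¬D) = 0.1186 (false positive rate = 1 - specificity)

Step 1: Find P(+)
P(+) = P(+|D)P(D) + P(+|¬D)P(¬D)
     = 0.8500 × 0.0321 + 0.1186 × 0.9679
     = 0.02728500 + 0.11479294
     = 0.14207794

Step 2: Apply Bayes' theorem for P(D|+)
P(D|+) = P(+|D)P(D) / P(+)
       = 0.02728500 / 0.14207794
       = 0.1920


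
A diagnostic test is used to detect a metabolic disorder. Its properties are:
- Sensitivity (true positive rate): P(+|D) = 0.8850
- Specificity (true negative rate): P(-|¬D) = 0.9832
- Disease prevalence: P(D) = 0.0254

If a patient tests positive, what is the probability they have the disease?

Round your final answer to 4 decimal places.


Let D = has disease, + = positive test

Given:
- P(D) = 0.0254 (prevalence)
- P(+|D) = 0.8850 (sensitivity)
- P(-|¬D) = 0.9832 (specificity)
- P(+|¬D) = 0.0168 (false positive rate = 1 - specificity)

Step 1: Find P(+)
P(+) = P(+|D)P(D) + P(+|¬D)P(¬D)
     = 0.8850 × 0.0254 + 0.0168 × 0.9746
     = 0.02247900 + 0.01637328
     = 0.03885228

Step 2: Apply Bayes' theorem for P(D|+)
P(D|+) = P(+|D)P(D) / P(+)
       = 0.02247900 / 0.03885228
       = 0.5786


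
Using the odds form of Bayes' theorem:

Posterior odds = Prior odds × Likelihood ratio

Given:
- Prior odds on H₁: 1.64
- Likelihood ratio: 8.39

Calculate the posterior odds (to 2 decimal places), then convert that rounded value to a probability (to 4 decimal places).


Step 1: Calculate posterior odds
Posterior odds = Prior odds × LR
               = 1.64 × 8.39
               = 13.76

Step 2: Convert to probability
P(H₁|E) = Posterior odds / (1 + Posterior odds)
       = 13.76 / (1 + 13.76)
       = 13.76 / 14.76
       = 0.9322

The evidence increased P(H₁) from 0.6212 to 0.9322.


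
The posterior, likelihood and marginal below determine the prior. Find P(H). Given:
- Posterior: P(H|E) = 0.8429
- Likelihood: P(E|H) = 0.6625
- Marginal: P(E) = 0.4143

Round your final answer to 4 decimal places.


From Bayes' theorem: P(H|E) = P(E|H) × P(H) / P(E)

Rearranging for P(H):
P(H) = P(H|E) × P(E) / P(E|H)
     = 0.8429 × 0.4143 / 0.6625
     = 0.34921347 / 0.6625
     = 0.5271


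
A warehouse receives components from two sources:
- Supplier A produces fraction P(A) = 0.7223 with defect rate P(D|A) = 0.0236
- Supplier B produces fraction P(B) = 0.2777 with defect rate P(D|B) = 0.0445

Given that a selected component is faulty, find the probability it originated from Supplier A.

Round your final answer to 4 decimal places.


Let A = from Supplier A, D = faulty

Given:
- P(A) = 0.7223, P(B) = 0.2777
- P(D|A) = 0.0236, P(D|B) = 0.0445

Step 1: Find P(D)
P(D) = P(D|A)P(A) + P(D|B)P(B)
     = 0.0236 × 0.7223 + 0.0445 × 0.2777
     = 0.01704628 + 0.01235765
     = 0.02940393

Step 2: Apply Bayes' theorem
P(A|D) = P(D|A)P(A) / P(D)
       = 0.01704628 / 0.02940393
       = 0.5797


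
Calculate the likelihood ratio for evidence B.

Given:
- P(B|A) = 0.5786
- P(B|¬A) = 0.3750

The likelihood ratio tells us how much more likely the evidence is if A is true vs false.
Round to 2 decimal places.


Likelihood Ratio (LR) = P(B|A) / P(B|¬A)

LR = 0.5786 / 0.3750
   = 1.54

The evidence is 1.54 times more likely if A is true than if A is false.
LR > 1, so observing B raises the odds in favor of A.


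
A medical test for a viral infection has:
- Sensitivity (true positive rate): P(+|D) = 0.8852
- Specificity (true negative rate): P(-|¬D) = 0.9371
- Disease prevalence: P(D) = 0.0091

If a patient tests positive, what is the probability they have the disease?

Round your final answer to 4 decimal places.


Let D = has disease, + = positive test

Given:
- P(D) = 0.0091 (prevalence)
- P(+|D) = 0.8852 (sensitivity)
- P(-|¬D) = 0.9371 (specificity)
- P(+|¬D) = 0.0629 (false positive rate = 1 - specificity)

Step 1: Find P(+)
P(+) = P(+|D)P(D) + P(+|¬D)P(¬D)
     = 0.8852 × 0.0091 + 0.0629 × 0.9909
     = 0.00805532 + 0.06232761
     = 0.07038293

Step 2: Apply Bayes' theorem for P(D|+)
P(D|+) = P(+|D)P(D) / P(+)
       = 0.00805532 / 0.07038293
       = 0.1144


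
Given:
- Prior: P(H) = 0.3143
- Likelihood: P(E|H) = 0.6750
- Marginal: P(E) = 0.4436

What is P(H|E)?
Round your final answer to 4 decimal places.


Using Bayes' theorem:

P(H|E) = P(E|H) × P(H) / P(E)
       = 0.6750 × 0.3143 / 0.4436
       = 0.21215250 / 0.4436
       = 0.4783

The evidence strengthens our belief in H.
Prior: 0.3143 → Posterior: 0.4783


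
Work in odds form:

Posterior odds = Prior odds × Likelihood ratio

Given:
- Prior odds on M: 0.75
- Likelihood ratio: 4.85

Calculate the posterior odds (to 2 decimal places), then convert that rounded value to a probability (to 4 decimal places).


Step 1: Calculate posterior odds
Posterior odds = Prior odds × LR
               = 0.75 × 4.85
               = 3.64

Step 2: Convert to probability
P(M|E) = Posterior odds / (1 + Posterior odds)
       = 3.64 / (1 + 3.64)
       = 3.64 / 4.64
       = 0.7845

The evidence increased P(M) from 0.4286 to 0.7845.


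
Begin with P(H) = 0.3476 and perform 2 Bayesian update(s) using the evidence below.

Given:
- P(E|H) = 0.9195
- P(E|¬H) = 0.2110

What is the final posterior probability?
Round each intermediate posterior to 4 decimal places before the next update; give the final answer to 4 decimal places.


Sequential Bayesian updating:

Initial prior: P(H) = 0.3476

Update 1:
  P(E) = 0.9195 × 0.3476 + 0.2110 × 0.6524 = 0.31961820 + 0.13765640 = 0.45727460
  P(H|E) = 0.31961820 / 0.45727460 = 0.6990

Update 2:
  P(E) = 0.9195 × 0.6990 + 0.2110 × 0.3010 = 0.64273050 + 0.06351100 = 0.70624150
  P(H|E) = 0.64273050 / 0.70624150 = 0.9101

Final posterior: 0.9101


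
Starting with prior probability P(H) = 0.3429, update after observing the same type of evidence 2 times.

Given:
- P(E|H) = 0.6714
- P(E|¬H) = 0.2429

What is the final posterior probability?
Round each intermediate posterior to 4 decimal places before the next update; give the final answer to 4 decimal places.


Sequential Bayesian updating:

Initial prior: P(H) = 0.3429

Update 1:
  P(E) = 0.6714 × 0.3429 + 0.2429 × 0.6571 = 0.23022306 + 0.15960959 = 0.38983265
  P(H|E) = 0.23022306 / 0.38983265 = 0.5906

Update 2:
  P(E) = 0.6714 × 0.5906 + 0.2429 × 0.4094 = 0.39652884 + 0.09944326 = 0.49597210
  P(H|E) = 0.39652884 / 0.49597210 = 0.7995

Final posterior: 0.7995


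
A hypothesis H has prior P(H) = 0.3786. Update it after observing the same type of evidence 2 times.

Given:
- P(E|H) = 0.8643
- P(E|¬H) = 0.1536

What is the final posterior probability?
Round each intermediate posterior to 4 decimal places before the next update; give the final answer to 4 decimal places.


Sequential Bayesian updating:

Initial prior: P(H) = 0.3786

Update 1:
  P(E) = 0.8643 × 0.3786 + 0.1536 × 0.6214 = 0.32722398 + 0.09544704 = 0.42267102
  P(H|E) = 0.32722398 / 0.42267102 = 0.7742

Update 2:
  P(E) = 0.8643 × 0.7742 + 0.1536 × 0.2258 = 0.66914106 + 0.03468288 = 0.70382394
  P(H|E) = 0.66914106 / 0.70382394 = 0.9507

Final posterior: 0.9507


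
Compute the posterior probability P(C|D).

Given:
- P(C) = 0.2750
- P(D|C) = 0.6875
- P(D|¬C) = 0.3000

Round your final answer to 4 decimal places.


Bayes' theorem: P(C|D) = P(D|C) × P(C) / P(D)

Step 1: Calculate P(D) using law of total probability
P(D) = P(D|C)P(C) + P(D|¬C)P(¬C)
     = 0.6875 × 0.2750 + 0.3000 × 0.7250
     = 0.18906250 + 0.21750000
     = 0.40656250

Step 2: Apply Bayes' theorem
P(C|D) = P(D|C) × P(C) / P(D)
       = 0.18906250 / 0.40656250
       = 0.4650


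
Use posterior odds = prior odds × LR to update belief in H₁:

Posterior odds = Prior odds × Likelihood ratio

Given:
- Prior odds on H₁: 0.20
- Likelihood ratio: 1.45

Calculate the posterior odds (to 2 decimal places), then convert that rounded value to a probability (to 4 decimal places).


Step 1: Calculate posterior odds
Posterior odds = Prior odds × LR
               = 0.20 × 1.45
               = 0.29

Step 2: Convert to probability
P(H₁|E) = Posterior odds / (1 + Posterior odds)
       = 0.29 / (1 + 0.29)
       = 0.29 / 1.29
       = 0.2248

The evidence increased P(H₁) from 0.1667 to 0.2248.


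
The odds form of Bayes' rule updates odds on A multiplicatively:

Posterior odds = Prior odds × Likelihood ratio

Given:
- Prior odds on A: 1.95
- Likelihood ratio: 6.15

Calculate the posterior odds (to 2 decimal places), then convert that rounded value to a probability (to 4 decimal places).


Step 1: Calculate posterior odds
Posterior odds = Prior odds × LR
               = 1.95 × 6.15
               = 11.99

Step 2: Convert to probability
P(A|E) = Posterior odds / (1 + Posterior odds)
       = 11.99 / (1 + 11.99)
       = 11.99 / 12.99
       = 0.9230

The evidence increased P(A) from 0.6610 to 0.9230.


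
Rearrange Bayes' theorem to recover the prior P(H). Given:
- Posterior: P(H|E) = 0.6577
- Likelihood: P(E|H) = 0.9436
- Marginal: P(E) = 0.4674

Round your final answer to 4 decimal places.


From Bayes' theorem: P(H|E) = P(E|H) × P(H) / P(E)

Rearranging for P(H):
P(H) = P(H|E) × P(E) / P(E|H)
     = 0.6577 × 0.4674 / 0.9436
     = 0.30740898 / 0.9436
     = 0.3258


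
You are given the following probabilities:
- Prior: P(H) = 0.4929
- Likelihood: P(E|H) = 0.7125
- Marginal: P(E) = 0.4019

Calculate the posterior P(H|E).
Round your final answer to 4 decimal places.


Using Bayes' theorem:

P(H|E) = P(E|H) × P(H) / P(E)
       = 0.7125 × 0.4929 / 0.4019
       = 0.35119125 / 0.4019
       = 0.8738

The evidence strengthens our belief in H.
Prior: 0.4929 → Posterior: 0.8738


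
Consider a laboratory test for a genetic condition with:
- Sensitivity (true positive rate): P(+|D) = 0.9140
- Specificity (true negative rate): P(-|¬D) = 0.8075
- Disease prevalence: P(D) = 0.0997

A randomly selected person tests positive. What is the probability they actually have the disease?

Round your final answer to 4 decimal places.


Let D = has disease, + = positive test

Given:
- P(D) = 0.0997 (prevalence)
- P(+|D) = 0.9140 (sensitivity)
- P(-|¬D) = 0.8075 (specificity)
- P(+|¬D) = 0.1925 (false positive rate = 1 - specificity)

Step 1: Find P(+)
P(+) = P(+|D)P(D) + P(+|¬D)P(¬D)
     = 0.9140 × 0.0997 + 0.1925 × 0.9003
     = 0.09112580 + 0.17330775
     = 0.26443355

Step 2: Apply Bayes' theorem for P(D|+)
P(D|+) = P(+|D)P(D) / P(+)
       = 0.09112580 / 0.26443355
       = 0.3446


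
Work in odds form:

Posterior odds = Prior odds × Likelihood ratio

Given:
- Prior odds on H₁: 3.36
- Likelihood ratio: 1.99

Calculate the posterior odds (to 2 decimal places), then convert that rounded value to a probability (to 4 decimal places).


Step 1: Calculate posterior odds
Posterior odds = Prior odds × LR
               = 3.36 × 1.99
               = 6.69

Step 2: Convert to probability
P(H₁|E) = Posterior odds / (1 + Posterior odds)
       = 6.69 / (1 + 6.69)
       = 6.69 / 7.69
       = 0.8700

The evidence increased P(H₁) from 0.7706 to 0.8700.


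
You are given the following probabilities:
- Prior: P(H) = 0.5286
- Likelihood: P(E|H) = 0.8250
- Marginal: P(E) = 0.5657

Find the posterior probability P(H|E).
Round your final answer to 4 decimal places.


Using Bayes' theorem:

P(H|E) = P(E|H) × P(H) / P(E)
       = 0.8250 × 0.5286 / 0.5657
       = 0.43609500 / 0.5657
       = 0.7709

The evidence strengthens our belief in H.
Prior: 0.5286 → Posterior: 0.7709


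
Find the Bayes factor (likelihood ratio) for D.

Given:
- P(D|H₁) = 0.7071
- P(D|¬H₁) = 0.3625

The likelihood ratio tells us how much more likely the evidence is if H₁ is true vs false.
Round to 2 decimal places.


Likelihood Ratio (LR) = P(D|H₁) / P(D|¬H₁)

LR = 0.7071 / 0.3625
   = 1.95

The evidence is 1.95 times more likely if H₁ is true than if H₁ is false.
LR > 1, so observing D raises the odds in favor of H₁.


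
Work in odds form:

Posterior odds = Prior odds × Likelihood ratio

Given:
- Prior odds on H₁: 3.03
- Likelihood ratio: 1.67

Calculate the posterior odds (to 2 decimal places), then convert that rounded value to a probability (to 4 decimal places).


Step 1: Calculate posterior odds
Posterior odds = Prior odds × LR
               = 3.03 × 1.67
               = 5.06

Step 2: Convert to probability
P(H₁|E) = Posterior odds / (1 + Posterior odds)
       = 5.06 / (1 + 5.06)
       = 5.06 / 6.06
       = 0.8350

The evidence increased P(H₁) from 0.7519 to 0.8350.


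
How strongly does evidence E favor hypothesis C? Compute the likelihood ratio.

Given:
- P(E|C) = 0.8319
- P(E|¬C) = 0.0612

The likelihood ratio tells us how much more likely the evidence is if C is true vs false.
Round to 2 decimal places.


Likelihood Ratio (LR) = P(E|C) / P(E|¬C)

LR = 0.8319 / 0.0612
   = 13.59

The evidence is 13.59 times more likely if C is true than if C is false.
Since LR > 1, the evidence supports C over ¬C.


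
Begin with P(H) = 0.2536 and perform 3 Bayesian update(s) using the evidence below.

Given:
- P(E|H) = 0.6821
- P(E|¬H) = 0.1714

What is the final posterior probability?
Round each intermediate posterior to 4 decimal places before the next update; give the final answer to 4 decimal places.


Sequential Bayesian updating:

Initial prior: P(H) = 0.2536

Update 1:
  P(E) = 0.6821 × 0.2536 + 0.1714 × 0.7464 = 0.17298056 + 0.12793296 = 0.30091352
  P(H|E) = 0.17298056 / 0.30091352 = 0.5749

Update 2:
  P(E) = 0.6821 × 0.5749 + 0.1714 × 0.4251 = 0.39213929 + 0.07286214 = 0.46500143
  P(H|E) = 0.39213929 / 0.46500143 = 0.8433

Update 3:
  P(E) = 0.6821 × 0.8433 + 0.1714 × 0.1567 = 0.57521493 + 0.02685838 = 0.60207331
  P(H|E) = 0.57521493 / 0.60207331 = 0.9554

Final posterior: 0.9554


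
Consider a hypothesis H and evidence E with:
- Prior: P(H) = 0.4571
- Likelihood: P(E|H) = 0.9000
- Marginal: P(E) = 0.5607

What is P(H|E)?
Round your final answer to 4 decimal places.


Using Bayes' theorem:

P(H|E) = P(E|H) × P(H) / P(E)
       = 0.9000 × 0.4571 / 0.5607
       = 0.41139000 / 0.5607
       = 0.7337

The evidence strengthens our belief in H.
Prior: 0.4571 → Posterior: 0.7337


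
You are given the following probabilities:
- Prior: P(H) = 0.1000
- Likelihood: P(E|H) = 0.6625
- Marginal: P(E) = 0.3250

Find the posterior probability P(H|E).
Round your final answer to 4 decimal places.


Using Bayes' theorem:

P(H|E) = P(E|H) × P(H) / P(E)
       = 0.6625 × 0.1000 / 0.3250
       = 0.06625000 / 0.3250
       = 0.2038

The evidence strengthens our belief in H.
Prior: 0.1000 → Posterior: 0.2038


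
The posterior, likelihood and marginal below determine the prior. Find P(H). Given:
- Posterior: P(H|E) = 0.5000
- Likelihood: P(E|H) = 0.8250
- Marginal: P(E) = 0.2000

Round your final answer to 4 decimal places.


From Bayes' theorem: P(H|E) = P(E|H) × P(H) / P(E)

Rearranging for P(H):
P(H) = P(H|E) × P(E) / P(E|H)
     = 0.5000 × 0.2000 / 0.8250
     = 0.10000000 / 0.8250
     = 0.1212


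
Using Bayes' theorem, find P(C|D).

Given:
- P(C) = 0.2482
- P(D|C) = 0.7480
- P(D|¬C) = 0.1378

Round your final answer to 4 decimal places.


Bayes' theorem: P(C|D) = P(D|C) × P(C) / P(D)

Step 1: Calculate P(D) using law of total probability
P(D) = P(D|C)P(C) + P(D|¬C)P(¬C)
     = 0.7480 × 0.2482 + 0.1378 × 0.7518
     = 0.18565360 + 0.10359804
     = 0.28925164

Step 2: Apply Bayes' theorem
P(C|D) = P(D|C) × P(C) / P(D)
       = 0.18565360 / 0.28925164
       = 0.6418


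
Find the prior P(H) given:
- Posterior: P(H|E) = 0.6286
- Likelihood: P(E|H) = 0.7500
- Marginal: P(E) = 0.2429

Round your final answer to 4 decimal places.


From Bayes' theorem: P(H|E) = P(E|H) × P(H) / P(E)

Rearranging for P(H):
P(H) = P(H|E) × P(E) / P(E|H)
     = 0.6286 × 0.2429 / 0.7500
     = 0.15268694 / 0.7500
     = 0.2036


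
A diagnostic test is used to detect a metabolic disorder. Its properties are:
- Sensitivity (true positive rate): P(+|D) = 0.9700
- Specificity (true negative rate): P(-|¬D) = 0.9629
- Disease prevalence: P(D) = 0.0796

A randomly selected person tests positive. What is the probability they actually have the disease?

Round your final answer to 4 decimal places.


Let D = has disease, + = positive test

Given:
- P(D) = 0.0796 (prevalence)
- P(+|D) = 0.9700 (sensitivity)
- P(-|¬D) = 0.9629 (specificity)
- P(+|¬D) = 0.0371 (false positive rate = 1 - specificity)

Step 1: Find P(+)
P(+) = P(+|D)P(D) + P(+|¬D)P(¬D)
     = 0.9700 × 0.0796 + 0.0371 × 0.9204
     = 0.07721200 + 0.03414684
     = 0.11135884

Step 2: Apply Bayes' theorem for P(D|+)
P(D|+) = P(+|D)P(D) / P(+)
       = 0.07721200 / 0.11135884
       = 0.6934


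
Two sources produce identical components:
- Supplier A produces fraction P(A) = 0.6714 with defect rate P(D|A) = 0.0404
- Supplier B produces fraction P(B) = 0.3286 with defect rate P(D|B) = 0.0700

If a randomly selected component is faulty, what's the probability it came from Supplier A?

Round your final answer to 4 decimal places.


Let A = from Supplier A, D = faulty

Given:
- P(A) = 0.6714, P(B) = 0.3286
- P(D|A) = 0.0404, P(D|B) = 0.0700

Step 1: Find P(D)
P(D) = P(D|A)P(A) + P(D|B)P(B)
     = 0.0404 × 0.6714 + 0.0700 × 0.3286
     = 0.02712456 + 0.02300200
     = 0.05012656

Step 2: Apply Bayes' theorem
P(A|D) = P(D|A)P(A) / P(D)
       = 0.02712456 / 0.05012656
       = 0.5411


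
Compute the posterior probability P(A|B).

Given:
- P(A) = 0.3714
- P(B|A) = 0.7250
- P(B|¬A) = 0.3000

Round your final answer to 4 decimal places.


Bayes' theorem: P(A|B) = P(B|A) × P(A) / P(B)

Step 1: Calculate P(B) using law of total probability
P(B) = P(B|A)P(A) + P(B|¬A)P(¬A)
     = 0.7250 × 0.3714 + 0.3000 × 0.6286
     = 0.26926500 + 0.18858000
     = 0.45784500

Step 2: Apply Bayes' theorem
P(A|B) = P(B|A) × P(A) / P(B)
       = 0.26926500 / 0.45784500
       = 0.5881


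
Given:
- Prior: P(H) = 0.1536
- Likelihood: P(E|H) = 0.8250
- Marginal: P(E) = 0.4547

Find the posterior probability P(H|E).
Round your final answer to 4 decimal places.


Using Bayes' theorem:

P(H|E) = P(E|H) × P(H) / P(E)
       = 0.8250 × 0.1536 / 0.4547
       = 0.12672000 / 0.4547
       = 0.2787

The evidence strengthens our belief in H.
Prior: 0.1536 → Posterior: 0.2787


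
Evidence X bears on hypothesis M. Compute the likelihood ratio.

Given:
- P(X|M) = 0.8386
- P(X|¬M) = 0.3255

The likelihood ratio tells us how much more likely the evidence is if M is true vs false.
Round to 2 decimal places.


Likelihood Ratio (LR) = P(X|M) / P(X|¬M)

LR = 0.8386 / 0.3255
   = 2.58

The evidence is 2.58 times more likely if M is true than if M is false.
Since LR > 1, the evidence supports M over ¬M.


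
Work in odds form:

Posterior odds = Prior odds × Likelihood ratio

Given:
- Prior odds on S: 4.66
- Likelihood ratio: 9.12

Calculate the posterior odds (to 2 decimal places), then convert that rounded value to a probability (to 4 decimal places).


Step 1: Calculate posterior odds
Posterior odds = Prior odds × LR
               = 4.66 × 9.12
               = 42.50

Step 2: Convert to probability
P(S|E) = Posterior odds / (1 + Posterior odds)
       = 42.50 / (1 + 42.50)
       = 42.50 / 43.50
       = 0.9770

The evidence increased P(S) from 0.8233 to 0.9770.


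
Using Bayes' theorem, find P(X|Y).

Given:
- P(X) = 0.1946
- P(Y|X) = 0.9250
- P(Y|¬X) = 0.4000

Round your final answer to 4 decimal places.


Bayes' theorem: P(X|Y) = P(Y|X) × P(X) / P(Y)

Step 1: Calculate P(Y) using law of total probability
P(Y) = P(Y|X)P(X) + P(Y|¬X)P(¬X)
     = 0.9250 × 0.1946 + 0.4000 × 0.8054
     = 0.18000500 + 0.32216000
     = 0.50216500

Step 2: Apply Bayes' theorem
P(X|Y) = P(Y|X) × P(X) / P(Y)
       = 0.18000500 / 0.50216500
       = 0.3585


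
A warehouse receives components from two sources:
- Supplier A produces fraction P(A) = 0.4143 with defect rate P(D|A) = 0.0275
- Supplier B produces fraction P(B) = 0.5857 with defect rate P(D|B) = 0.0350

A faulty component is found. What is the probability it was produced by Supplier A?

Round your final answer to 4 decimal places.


Let A = from Supplier A, D = faulty

Given:
- P(A) = 0.4143, P(B) = 0.5857
- P(D|A) = 0.0275, P(D|B) = 0.0350

Step 1: Find P(D)
P(D) = P(D|A)P(A) + P(D|B)P(B)
     = 0.0275 × 0.4143 + 0.0350 × 0.5857
     = 0.01139325 + 0.02049950
     = 0.03189275

Step 2: Apply Bayes' theorem
P(A|D) = P(D|A)P(A) / P(D)
       = 0.01139325 / 0.03189275
       = 0.3572


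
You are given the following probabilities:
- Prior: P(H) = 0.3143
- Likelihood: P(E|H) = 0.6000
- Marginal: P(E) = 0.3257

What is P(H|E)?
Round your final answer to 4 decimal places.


Using Bayes' theorem:

P(H|E) = P(E|H) × P(H) / P(E)
       = 0.6000 × 0.3143 / 0.3257
       = 0.18858000 / 0.3257
       = 0.5790

The evidence strengthens our belief in H.
Prior: 0.3143 → Posterior: 0.5790


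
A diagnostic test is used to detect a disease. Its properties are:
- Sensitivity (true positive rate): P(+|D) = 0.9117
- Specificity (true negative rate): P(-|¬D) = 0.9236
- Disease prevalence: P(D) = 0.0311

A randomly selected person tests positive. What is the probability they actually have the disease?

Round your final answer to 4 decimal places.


Let D = has disease, + = positive test

Given:
- P(D) = 0.0311 (prevalence)
- P(+|D) = 0.9117 (sensitivity)
- P(-|¬D) = 0.9236 (specificity)
- P(+|¬D) = 0.0764 (false positive rate = 1 - specificity)

Step 1: Find P(+)
P(+) = P(+|D)P(D) + P(+|¬D)P(¬D)
     = 0.9117 × 0.0311 + 0.0764 × 0.9689
     = 0.02835387 + 0.07402396
     = 0.10237783

Step 2: Apply Bayes' theorem for P(D|+)
P(D|+) = P(+|D)P(D) / P(+)
       = 0.02835387 / 0.10237783
       = 0.2770


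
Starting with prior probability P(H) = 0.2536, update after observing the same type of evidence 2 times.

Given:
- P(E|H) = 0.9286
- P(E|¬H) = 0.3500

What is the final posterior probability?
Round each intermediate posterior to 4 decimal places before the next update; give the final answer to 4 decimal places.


Sequential Bayesian updating:

Initial prior: P(H) = 0.2536

Update 1:
  P(E) = 0.9286 × 0.2536 + 0.3500 × 0.7464 = 0.23549296 + 0.26124000 = 0.49673296
  P(H|E) = 0.23549296 / 0.49673296 = 0.4741

Update 2:
  P(E) = 0.9286 × 0.4741 + 0.3500 × 0.5259 = 0.44024926 + 0.18406500 = 0.62431426
  P(H|E) = 0.44024926 / 0.62431426 = 0.7052

Final posterior: 0.7052


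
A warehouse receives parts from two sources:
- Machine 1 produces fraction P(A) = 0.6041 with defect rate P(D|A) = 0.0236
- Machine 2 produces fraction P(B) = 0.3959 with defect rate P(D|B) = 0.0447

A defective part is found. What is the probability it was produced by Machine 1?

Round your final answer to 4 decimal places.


Let A = from Machine 1, D = defective

Given:
- P(A) = 0.6041, P(B) = 0.3959
- P(D|A) = 0.0236, P(D|B) = 0.0447

Step 1: Find P(D)
P(D) = P(D|A)P(A) + P(D|B)P(B)
     = 0.0236 × 0.6041 + 0.0447 × 0.3959
     = 0.01425676 + 0.01769673
     = 0.03195349

Step 2: Apply Bayes' theorem
P(A|D) = P(D|A)P(A) / P(D)
       = 0.01425676 / 0.03195349
       = 0.4462


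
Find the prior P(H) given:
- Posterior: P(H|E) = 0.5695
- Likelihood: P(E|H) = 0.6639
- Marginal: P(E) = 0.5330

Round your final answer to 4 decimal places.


From Bayes' theorem: P(H|E) = P(E|H) × P(H) / P(E)

Rearranging for P(H):
P(H) = P(H|E) × P(E) / P(E|H)
     = 0.5695 × 0.5330 / 0.6639
     = 0.30354350 / 0.6639
     = 0.4572


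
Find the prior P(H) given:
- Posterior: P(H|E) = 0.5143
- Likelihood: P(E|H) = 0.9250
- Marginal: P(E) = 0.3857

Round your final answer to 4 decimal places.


From Bayes' theorem: P(H|E) = P(E|H) × P(H) / P(E)

Rearranging for P(H):
P(H) = P(H|E) × P(E) / P(E|H)
     = 0.5143 × 0.3857 / 0.9250
     = 0.19836551 / 0.9250
     = 0.2144


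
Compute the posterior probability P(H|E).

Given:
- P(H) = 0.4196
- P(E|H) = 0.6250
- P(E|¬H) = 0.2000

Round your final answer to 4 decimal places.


Bayes' theorem: P(H|E) = P(E|H) × P(H) / P(E)

Step 1: Calculate P(E) using law of total probability
P(E) = P(E|H)P(H) + P(E|¬H)P(¬H)
     = 0.6250 × 0.4196 + 0.2000 × 0.5804
     = 0.26225000 + 0.11608000
     = 0.37833000

Step 2: Apply Bayes' theorem
P(H|E) = P(E|H) × P(H) / P(E)
       = 0.26225000 / 0.37833000
       = 0.6932


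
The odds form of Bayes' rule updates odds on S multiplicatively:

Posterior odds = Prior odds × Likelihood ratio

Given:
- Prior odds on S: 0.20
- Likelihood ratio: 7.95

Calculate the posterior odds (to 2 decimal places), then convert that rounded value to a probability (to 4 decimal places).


Step 1: Calculate posterior odds
Posterior odds = Prior odds × LR
               = 0.20 × 7.95
               = 1.59

Step 2: Convert to probability
P(S|E) = Posterior odds / (1 + Posterior odds)
       = 1.59 / (1 + 1.59)
       = 1.59 / 2.59
       = 0.6139

The evidence increased P(S) from 0.1667 to 0.6139.


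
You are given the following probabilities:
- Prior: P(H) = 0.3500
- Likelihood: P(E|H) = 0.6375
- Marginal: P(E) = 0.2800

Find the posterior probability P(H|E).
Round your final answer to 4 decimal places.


Using Bayes' theorem:

P(H|E) = P(E|H) × P(H) / P(E)
       = 0.6375 × 0.3500 / 0.2800
       = 0.22312500 / 0.2800
       = 0.7969

The evidence strengthens our belief in H.
Prior: 0.3500 → Posterior: 0.7969


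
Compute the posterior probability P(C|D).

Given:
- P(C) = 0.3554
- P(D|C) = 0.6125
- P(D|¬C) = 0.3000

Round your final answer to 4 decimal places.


Bayes' theorem: P(C|D) = P(D|C) × P(C) / P(D)

Step 1: Calculate P(D) using law of total probability
P(D) = P(D|C)P(C) + P(D|¬C)P(¬C)
     = 0.6125 × 0.3554 + 0.3000 × 0.6446
     = 0.21768250 + 0.19338000
     = 0.41106250

Step 2: Apply Bayes' theorem
P(C|D) = P(D|C) × P(C) / P(D)
       = 0.21768250 / 0.41106250
       = 0.5296


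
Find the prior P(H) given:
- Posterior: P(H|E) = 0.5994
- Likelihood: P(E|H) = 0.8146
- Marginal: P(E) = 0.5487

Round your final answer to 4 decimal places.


From Bayes' theorem: P(H|E) = P(E|H) × P(H) / P(E)

Rearranging for P(H):
P(H) = P(H|E) × P(E) / P(E|H)
     = 0.5994 × 0.5487 / 0.8146
     = 0.32889078 / 0.8146
     = 0.4037


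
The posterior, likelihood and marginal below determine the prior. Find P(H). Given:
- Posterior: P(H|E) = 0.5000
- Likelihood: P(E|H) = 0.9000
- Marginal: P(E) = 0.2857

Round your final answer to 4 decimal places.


From Bayes' theorem: P(H|E) = P(E|H) × P(H) / P(E)

Rearranging for P(H):
P(H) = P(H|E) × P(E) / P(E|H)
     = 0.5000 × 0.2857 / 0.9000
     = 0.14285000 / 0.9000
     = 0.1587


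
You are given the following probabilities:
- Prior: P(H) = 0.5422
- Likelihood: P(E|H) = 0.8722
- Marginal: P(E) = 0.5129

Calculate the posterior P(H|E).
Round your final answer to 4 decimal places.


Using Bayes' theorem:

P(H|E) = P(E|H) × P(H) / P(E)
       = 0.8722 × 0.5422 / 0.5129
       = 0.47290684 / 0.5129
       = 0.9220

The evidence strengthens our belief in H.
Prior: 0.5422 → Posterior: 0.9220


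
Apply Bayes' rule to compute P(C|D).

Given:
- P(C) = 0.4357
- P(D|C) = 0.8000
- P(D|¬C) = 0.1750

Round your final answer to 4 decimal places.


Bayes' theorem: P(C|D) = P(D|C) × P(C) / P(D)

Step 1: Calculate P(D) using law of total probability
P(D) = P(D|C)P(C) + P(D|¬C)P(¬C)
     = 0.8000 × 0.4357 + 0.1750 × 0.5643
     = 0.34856000 + 0.09875250
     = 0.44731250

Step 2: Apply Bayes' theorem
P(C|D) = P(D|C) × P(C) / P(D)
       = 0.34856000 / 0.44731250
       = 0.7792


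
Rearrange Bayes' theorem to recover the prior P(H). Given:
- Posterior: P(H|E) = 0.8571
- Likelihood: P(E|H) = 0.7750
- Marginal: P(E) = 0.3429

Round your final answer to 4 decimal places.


From Bayes' theorem: P(H|E) = P(E|H) × P(H) / P(E)

Rearranging for P(H):
P(H) = P(H|E) × P(E) / P(E|H)
     = 0.8571 × 0.3429 / 0.7750
     = 0.29389959 / 0.7750
     = 0.3792
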